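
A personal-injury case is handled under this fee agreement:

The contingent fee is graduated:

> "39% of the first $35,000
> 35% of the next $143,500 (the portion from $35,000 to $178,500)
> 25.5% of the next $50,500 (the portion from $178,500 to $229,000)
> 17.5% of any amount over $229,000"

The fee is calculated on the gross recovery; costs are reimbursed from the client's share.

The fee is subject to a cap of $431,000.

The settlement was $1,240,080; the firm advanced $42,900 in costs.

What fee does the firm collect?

$253,691.50

Fee base is the gross recovery, $1,240,080; costs are reimbursed separately.
First $35,000 at 39% = $13,650.00
Next $143,500 at 35% = $50,225.00
Next $50,500 at 25.5% = $12,877.50
Remaining $1,011,080 at 17.5% = $176,939.00
Fee: $13,650.00 + $50,225.00 + $12,877.50 + $176,939.00 = $253,691.50
$253,691.50 is under the $431,000 cap.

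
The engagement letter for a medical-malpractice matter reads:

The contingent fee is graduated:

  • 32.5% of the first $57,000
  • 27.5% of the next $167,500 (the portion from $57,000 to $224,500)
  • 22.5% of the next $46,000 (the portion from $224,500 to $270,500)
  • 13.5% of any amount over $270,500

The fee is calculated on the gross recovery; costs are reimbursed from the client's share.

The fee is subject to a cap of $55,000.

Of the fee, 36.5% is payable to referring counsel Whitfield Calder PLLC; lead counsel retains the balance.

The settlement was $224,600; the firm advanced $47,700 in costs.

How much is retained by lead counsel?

$34,925.00

Fee base is the gross recovery, $224,600; costs are reimbursed separately.
First $57,000 at 32.5% = $18,525.00
Next $167,500 at 27.5% = $46,062.50
Remaining $100 at 22.5% = $22.50
Fee: $18,525.00 + $46,062.50 + $22.50 = $64,610.00
$64,610.00 exceeds the $55,000 cap, so the fee is capped at $55,000.00.
Referral share: 36.5% of $55,000.00 = $20,075.00; lead counsel retains $55,000.00 − $20,075.00 = $34,925.00.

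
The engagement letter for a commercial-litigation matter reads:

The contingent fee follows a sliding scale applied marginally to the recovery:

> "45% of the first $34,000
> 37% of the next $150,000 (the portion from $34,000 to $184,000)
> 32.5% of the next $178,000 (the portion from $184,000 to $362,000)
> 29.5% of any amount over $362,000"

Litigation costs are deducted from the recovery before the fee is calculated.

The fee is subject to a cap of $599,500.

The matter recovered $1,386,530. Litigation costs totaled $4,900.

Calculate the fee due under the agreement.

$429,440.85

Fee base (net of costs): $1,386,530 − $4,900 = $1,381,630
First $34,000 at 45% = $15,300.00
Next $150,000 at 37% = $55,500.00
Next $178,000 at 32.5% = $57,850.00
Remaining $1,019,630 at 29.5% = $300,790.85
Fee: $15,300.00 + $55,500.00 + $57,850.00 + $300,790.85 = $429,440.85
$429,440.85 is under the $599,500 cap.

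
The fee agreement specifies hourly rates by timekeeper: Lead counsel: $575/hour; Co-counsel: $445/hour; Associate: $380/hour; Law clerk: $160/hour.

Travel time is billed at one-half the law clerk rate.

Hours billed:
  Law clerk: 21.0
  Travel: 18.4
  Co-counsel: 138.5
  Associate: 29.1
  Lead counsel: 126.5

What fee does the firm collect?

Lead counsel: 126.5 × $575 = $72,737.50
Co-counsel: 138.5 × $445 = $61,632.50
Associate: 29.1 × $380 = $11,058.00
Law clerk: 21.0 × $160 = $3,360.00
Subtotal: $72,737.50 + $61,632.50 + $11,058.00 + $3,360.00 = $148,788.00
Travel: 18.4 × ($160 ÷ 2) = 18.4 × $80.00 = $1,472.00
Total: $148,788.00 + $1,472.00 = $150,260.00

$150,260.00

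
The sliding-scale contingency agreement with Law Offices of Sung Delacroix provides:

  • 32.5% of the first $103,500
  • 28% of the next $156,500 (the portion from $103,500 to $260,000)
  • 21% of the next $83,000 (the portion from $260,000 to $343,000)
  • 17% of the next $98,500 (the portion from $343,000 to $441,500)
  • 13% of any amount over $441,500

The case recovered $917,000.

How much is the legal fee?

First $103,500 at 32.5% = $33,637.50
Next $156,500 at 28% = $43,820.00
Next $83,000 at 21% = $17,430.00
Next $98,500 at 17% = $16,745.00
Remaining $475,500 at 13% = $61,815.00
Fee: $33,637.50 + $43,820.00 + $17,430.00 + $16,745.00 + $61,815.00 = $173,447.50

$173,447.50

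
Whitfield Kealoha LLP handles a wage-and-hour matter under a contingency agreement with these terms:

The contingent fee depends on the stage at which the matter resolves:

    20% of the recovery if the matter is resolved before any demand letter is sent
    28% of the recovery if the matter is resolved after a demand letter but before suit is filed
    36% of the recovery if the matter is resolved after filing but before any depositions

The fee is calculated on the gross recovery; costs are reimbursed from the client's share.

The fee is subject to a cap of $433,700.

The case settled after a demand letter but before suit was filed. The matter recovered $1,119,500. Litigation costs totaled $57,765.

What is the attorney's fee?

Fee base is the gross recovery, $1,119,500; costs are reimbursed separately.
The matter settled after a demand letter but before suit was filed, so the 28% rate applies.
$1,119,500 × 28% = $313,460.00
$313,460.00 is under the $433,700 cap.

$313,460.00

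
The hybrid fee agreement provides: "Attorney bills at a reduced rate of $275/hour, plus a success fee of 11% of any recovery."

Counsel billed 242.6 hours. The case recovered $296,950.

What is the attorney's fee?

Hourly: 242.6 × $275 = $66,715.00
Success fee: 11% of $296,950 = $32,664.50
Total: $66,715.00 + $32,664.50 = $99,379.50

$99,379.50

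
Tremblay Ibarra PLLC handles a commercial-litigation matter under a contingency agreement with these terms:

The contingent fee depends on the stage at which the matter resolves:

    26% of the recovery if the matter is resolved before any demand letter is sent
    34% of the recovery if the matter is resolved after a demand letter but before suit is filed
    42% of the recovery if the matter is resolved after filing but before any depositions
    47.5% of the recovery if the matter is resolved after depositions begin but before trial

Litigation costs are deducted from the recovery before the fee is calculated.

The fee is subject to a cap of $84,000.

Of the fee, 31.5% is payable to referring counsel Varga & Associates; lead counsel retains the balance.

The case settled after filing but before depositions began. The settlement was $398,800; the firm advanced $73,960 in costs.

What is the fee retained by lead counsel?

Fee base (net of costs): $398,800 − $73,960 = $324,840
The matter settled after filing but before depositions began, so the 42% rate applies.
$324,840 × 42% = $136,432.80
$136,432.80 exceeds the $84,000 cap, so the fee is capped at $84,000.00.
Referral share: 31.5% of $84,000.00 = $26,460.00; lead counsel retains $84,000.00 − $26,460.00 = $57,540.00.

$57,540.00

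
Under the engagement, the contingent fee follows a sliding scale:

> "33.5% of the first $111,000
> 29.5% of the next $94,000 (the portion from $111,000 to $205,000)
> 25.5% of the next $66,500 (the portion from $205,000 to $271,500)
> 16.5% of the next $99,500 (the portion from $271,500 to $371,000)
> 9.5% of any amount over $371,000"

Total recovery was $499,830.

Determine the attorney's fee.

First $111,000 at 33.5% = $37,185.00
Next $94,000 at 29.5% = $27,730.00
Next $66,500 at 25.5% = $16,957.50
Next $99,500 at 16.5% = $16,417.50
Remaining $128,830 at 9.5% = $12,238.85
Fee: $37,185.00 + $27,730.00 + $16,957.50 + $16,417.50 + $12,238.85 = $110,528.85

$110,528.85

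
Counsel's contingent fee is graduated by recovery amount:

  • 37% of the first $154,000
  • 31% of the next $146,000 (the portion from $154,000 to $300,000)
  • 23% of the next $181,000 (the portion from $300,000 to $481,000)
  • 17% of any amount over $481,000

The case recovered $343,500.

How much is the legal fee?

First $154,000 at 37% = $56,980.00
Next $146,000 at 31% = $45,260.00
Remaining $43,500 at 23% = $10,005.00
Fee: $56,980.00 + $45,260.00 + $10,005.00 = $112,245.00

$112,245.00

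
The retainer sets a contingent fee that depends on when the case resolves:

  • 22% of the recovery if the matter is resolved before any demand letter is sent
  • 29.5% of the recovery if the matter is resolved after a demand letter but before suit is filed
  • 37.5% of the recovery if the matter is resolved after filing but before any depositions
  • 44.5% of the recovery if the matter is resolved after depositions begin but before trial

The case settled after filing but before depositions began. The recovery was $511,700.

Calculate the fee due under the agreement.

The matter settled after filing but before depositions began, so the 37.5% rate applies.
$511,700 × 37.5% = $191,887.50

$191,887.50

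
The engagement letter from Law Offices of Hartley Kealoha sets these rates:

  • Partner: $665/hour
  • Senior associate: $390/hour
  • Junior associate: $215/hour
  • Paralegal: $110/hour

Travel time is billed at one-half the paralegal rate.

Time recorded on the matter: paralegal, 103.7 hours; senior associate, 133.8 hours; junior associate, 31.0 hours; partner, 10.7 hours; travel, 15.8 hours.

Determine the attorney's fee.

Partner: 10.7 × $665 = $7,115.50
Senior associate: 133.8 × $390 = $52,182.00
Junior associate: 31.0 × $215 = $6,665.00
Paralegal: 103.7 × $110 = $11,407.00
Subtotal: $7,115.50 + $52,182.00 + $6,665.00 + $11,407.00 = $77,369.50
Travel: 15.8 × ($110 ÷ 2) = 15.8 × $55.00 = $869.00
Total: $77,369.50 + $869.00 = $78,238.50

$78,238.50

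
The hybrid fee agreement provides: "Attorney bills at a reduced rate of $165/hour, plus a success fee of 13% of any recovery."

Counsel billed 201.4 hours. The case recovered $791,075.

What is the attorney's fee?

Hourly: 201.4 × $165 = $33,231.00
Success fee: 13% of $791,075 = $102,839.75
Total: $33,231.00 + $102,839.75 = $136,070.75

$136,070.75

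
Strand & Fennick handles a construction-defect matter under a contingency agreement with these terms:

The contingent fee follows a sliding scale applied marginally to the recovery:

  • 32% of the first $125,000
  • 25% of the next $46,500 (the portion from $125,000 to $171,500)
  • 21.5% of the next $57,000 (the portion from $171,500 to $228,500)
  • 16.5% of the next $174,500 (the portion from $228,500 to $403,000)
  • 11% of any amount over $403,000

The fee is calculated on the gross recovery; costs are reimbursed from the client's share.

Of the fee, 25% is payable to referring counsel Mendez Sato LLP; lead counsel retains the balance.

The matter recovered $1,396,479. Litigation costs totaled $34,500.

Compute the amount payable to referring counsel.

$50,488.80

Fee base is the gross recovery, $1,396,479; costs are reimbursed separately.
First $125,000 at 32% = $40,000.00
Next $46,500 at 25% = $11,625.00
Next $57,000 at 21.5% = $12,255.00
Next $174,500 at 16.5% = $28,792.50
Remaining $993,479 at 11% = $109,282.69
Fee: $40,000.00 + $11,625.00 + $12,255.00 + $28,792.50 + $109,282.69 = $201,955.19
Referral share: 25% of $201,955.19 = $50,488.80; lead counsel retains $201,955.19 − $50,488.80 = $151,466.39.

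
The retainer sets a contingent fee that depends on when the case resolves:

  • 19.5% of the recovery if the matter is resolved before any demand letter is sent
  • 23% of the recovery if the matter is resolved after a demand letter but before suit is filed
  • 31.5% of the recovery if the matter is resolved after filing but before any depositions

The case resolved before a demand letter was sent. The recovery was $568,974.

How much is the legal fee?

$110,949.93

The matter resolved before a demand letter was sent, so the 19.5% rate applies.
$568,974 × 19.5% = $110,949.93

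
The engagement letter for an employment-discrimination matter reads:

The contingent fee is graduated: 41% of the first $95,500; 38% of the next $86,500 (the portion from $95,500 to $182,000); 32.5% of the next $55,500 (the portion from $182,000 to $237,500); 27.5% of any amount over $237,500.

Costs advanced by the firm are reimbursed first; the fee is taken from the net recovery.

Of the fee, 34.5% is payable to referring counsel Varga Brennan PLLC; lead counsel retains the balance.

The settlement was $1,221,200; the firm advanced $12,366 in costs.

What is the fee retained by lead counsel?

$233,952.47

Fee base (net of costs): $1,221,200 − $12,366 = $1,208,834
First $95,500 at 41% = $39,155.00
Next $86,500 at 38% = $32,870.00
Next $55,500 at 32.5% = $18,037.50
Remaining $971,334 at 27.5% = $267,116.85
Fee: $39,155.00 + $32,870.00 + $18,037.50 + $267,116.85 = $357,179.35
Referral share: 34.5% of $357,179.35 = $123,226.88; lead counsel retains $357,179.35 − $123,226.88 = $233,952.47.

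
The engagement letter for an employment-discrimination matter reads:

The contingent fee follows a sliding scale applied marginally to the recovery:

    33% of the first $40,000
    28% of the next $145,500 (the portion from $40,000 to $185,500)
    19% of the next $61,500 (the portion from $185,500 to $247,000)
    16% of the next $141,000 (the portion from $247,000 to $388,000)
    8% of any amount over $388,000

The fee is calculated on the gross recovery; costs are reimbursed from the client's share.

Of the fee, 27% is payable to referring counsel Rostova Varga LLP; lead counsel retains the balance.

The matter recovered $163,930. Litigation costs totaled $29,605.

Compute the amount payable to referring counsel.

$12,933.11

Fee base is the gross recovery, $163,930; costs are reimbursed separately.
First $40,000 at 33% = $13,200.00
Remaining $123,930 at 28% = $34,700.40
Fee: $13,200.00 + $34,700.40 = $47,900.40
Referral share: 27% of $47,900.40 = $12,933.11; lead counsel retains $47,900.40 − $12,933.11 = $34,967.29.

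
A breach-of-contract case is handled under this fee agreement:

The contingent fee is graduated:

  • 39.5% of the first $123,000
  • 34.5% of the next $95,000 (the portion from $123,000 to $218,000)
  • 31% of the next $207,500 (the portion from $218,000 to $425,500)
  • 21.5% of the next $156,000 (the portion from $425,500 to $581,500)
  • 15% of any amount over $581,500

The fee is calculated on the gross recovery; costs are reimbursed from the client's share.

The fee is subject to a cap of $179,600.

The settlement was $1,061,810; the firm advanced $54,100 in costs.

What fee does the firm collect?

$179,600.00

Fee base is the gross recovery, $1,061,810; costs are reimbursed separately.
First $123,000 at 39.5% = $48,585.00
Next $95,000 at 34.5% = $32,775.00
Next $207,500 at 31% = $64,325.00
Next $156,000 at 21.5% = $33,540.00
Remaining $480,310 at 15% = $72,046.50
Fee: $48,585.00 + $32,775.00 + $64,325.00 + $33,540.00 + $72,046.50 = $251,271.50
$251,271.50 exceeds the $179,600 cap, so the fee is capped at $179,600.00.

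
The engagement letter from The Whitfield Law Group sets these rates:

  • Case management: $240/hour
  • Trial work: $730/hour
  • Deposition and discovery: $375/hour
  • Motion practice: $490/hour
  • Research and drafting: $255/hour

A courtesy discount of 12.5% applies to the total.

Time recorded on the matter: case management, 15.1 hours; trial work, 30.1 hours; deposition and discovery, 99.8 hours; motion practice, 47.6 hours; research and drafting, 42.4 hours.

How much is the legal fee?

$85,013.25

Case management: 15.1 × $240 = $3,624.00
Trial work: 30.1 × $730 = $21,973.00
Deposition and discovery: 99.8 × $375 = $37,425.00
Motion practice: 47.6 × $490 = $23,324.00
Research and drafting: 42.4 × $255 = $10,812.00
Subtotal: $97,158.00
Less 12.5% discount: −$12,144.75
Total: $97,158.00 − $12,144.75 = $85,013.25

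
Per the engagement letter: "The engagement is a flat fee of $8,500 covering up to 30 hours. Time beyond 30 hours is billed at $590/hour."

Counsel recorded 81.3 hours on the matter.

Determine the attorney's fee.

Flat fee: $8,500.00
Excess hours: 81.3 − 30 = 51.3
Overrun: 51.3 × $590 = $30,267.00
Total: $8,500.00 + $30,267.00 = $38,767.00

$38,767.00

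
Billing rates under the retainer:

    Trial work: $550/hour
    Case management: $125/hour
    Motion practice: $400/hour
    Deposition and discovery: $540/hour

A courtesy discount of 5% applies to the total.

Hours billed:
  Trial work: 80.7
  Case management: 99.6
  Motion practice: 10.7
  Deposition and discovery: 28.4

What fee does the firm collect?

$72,628.45

Trial work: 80.7 × $550 = $44,385.00
Case management: 99.6 × $125 = $12,450.00
Motion practice: 10.7 × $400 = $4,280.00
Deposition and discovery: 28.4 × $540 = $15,336.00
Subtotal: $76,451.00
Less 5% discount: −$3,822.55
Total: $76,451.00 − $3,822.55 = $72,628.45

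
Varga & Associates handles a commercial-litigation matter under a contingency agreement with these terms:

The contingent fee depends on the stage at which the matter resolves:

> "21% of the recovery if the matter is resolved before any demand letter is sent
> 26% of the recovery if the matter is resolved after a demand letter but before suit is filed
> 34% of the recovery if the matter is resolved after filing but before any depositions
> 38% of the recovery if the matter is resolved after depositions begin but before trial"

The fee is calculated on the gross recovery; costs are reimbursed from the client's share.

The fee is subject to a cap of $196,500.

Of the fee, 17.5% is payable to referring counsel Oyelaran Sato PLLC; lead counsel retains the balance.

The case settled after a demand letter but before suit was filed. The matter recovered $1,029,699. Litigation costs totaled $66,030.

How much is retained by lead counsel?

Fee base is the gross recovery, $1,029,699; costs are reimbursed separately.
The matter settled after a demand letter but before suit was filed, so the 26% rate applies.
$1,029,699 × 26% = $267,721.74
$267,721.74 exceeds the $196,500 cap, so the fee is capped at $196,500.00.
Referral share: 17.5% of $196,500.00 = $34,387.50; lead counsel retains $196,500.00 − $34,387.50 = $162,112.50.

$162,112.50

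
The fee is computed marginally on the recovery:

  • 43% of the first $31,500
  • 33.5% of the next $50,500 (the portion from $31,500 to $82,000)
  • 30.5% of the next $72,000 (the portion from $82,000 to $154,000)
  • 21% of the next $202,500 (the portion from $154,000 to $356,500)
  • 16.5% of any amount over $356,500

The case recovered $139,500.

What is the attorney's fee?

First $31,500 at 43% = $13,545.00
Next $50,500 at 33.5% = $16,917.50
Remaining $57,500 at 30.5% = $17,537.50
Fee: $13,545.00 + $16,917.50 + $17,537.50 = $48,000.00

$48,000.00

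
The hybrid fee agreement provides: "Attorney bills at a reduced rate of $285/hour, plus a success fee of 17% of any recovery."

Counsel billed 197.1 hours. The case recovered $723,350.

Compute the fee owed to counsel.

Hourly: 197.1 × $285 = $56,173.50
Success fee: 17% of $723,350 = $122,969.50
Total: $56,173.50 + $122,969.50 = $179,143.00

$179,143.00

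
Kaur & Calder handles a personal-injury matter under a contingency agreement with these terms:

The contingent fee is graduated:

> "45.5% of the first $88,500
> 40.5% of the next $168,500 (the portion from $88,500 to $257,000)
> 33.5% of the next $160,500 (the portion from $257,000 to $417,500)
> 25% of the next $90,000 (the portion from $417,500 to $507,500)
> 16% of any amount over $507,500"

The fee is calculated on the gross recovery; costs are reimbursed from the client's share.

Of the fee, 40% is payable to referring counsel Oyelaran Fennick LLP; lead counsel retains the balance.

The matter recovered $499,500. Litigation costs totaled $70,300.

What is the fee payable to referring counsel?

$73,111.00

Fee base is the gross recovery, $499,500; costs are reimbursed separately.
First $88,500 at 45.5% = $40,267.50
Next $168,500 at 40.5% = $68,242.50
Next $160,500 at 33.5% = $53,767.50
Remaining $82,000 at 25% = $20,500.00
Fee: $40,267.50 + $68,242.50 + $53,767.50 + $20,500.00 = $182,777.50
Referral share: 40% of $182,777.50 = $73,111.00; lead counsel retains $182,777.50 − $73,111.00 = $109,666.50.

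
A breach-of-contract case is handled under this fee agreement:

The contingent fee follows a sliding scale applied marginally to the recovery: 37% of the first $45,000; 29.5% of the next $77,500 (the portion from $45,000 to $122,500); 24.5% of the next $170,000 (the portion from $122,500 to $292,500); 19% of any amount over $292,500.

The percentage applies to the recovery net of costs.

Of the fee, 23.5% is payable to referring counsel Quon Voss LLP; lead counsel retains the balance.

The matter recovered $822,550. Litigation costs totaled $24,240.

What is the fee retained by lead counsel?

$135,608.80

Fee base (net of costs): $822,550 − $24,240 = $798,310
First $45,000 at 37% = $16,650.00
Next $77,500 at 29.5% = $22,862.50
Next $170,000 at 24.5% = $41,650.00
Remaining $505,810 at 19% = $96,103.90
Fee: $16,650.00 + $22,862.50 + $41,650.00 + $96,103.90 = $177,266.40
Referral share: 23.5% of $177,266.40 = $41,657.60; lead counsel retains $177,266.40 − $41,657.60 = $135,608.80.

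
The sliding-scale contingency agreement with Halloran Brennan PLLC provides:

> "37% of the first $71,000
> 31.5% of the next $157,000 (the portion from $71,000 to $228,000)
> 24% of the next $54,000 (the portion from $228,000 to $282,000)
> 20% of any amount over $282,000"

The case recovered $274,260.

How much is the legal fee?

First $71,000 at 37% = $26,270.00
Next $157,000 at 31.5% = $49,455.00
Remaining $46,260 at 24% = $11,102.40
Fee: $26,270.00 + $49,455.00 + $11,102.40 = $86,827.40

$86,827.40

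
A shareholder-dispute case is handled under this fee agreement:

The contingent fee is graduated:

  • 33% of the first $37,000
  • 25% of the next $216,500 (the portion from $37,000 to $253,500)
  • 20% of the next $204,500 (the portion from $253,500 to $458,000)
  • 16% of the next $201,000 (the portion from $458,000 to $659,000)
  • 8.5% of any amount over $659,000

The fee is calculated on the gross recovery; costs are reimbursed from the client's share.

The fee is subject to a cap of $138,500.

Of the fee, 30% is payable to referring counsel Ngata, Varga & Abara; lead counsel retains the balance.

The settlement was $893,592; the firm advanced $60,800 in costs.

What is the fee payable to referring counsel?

$41,550.00

Fee base is the gross recovery, $893,592; costs are reimbursed separately.
First $37,000 at 33% = $12,210.00
Next $216,500 at 25% = $54,125.00
Next $204,500 at 20% = $40,900.00
Next $201,000 at 16% = $32,160.00
Remaining $234,592 at 8.5% = $19,940.32
Fee: $12,210.00 + $54,125.00 + $40,900.00 + $32,160.00 + $19,940.32 = $159,335.32
$159,335.32 exceeds the $138,500 cap, so the fee is capped at $138,500.00.
Referral share: 30% of $138,500.00 = $41,550.00; lead counsel retains $138,500.00 − $41,550.00 = $96,950.00.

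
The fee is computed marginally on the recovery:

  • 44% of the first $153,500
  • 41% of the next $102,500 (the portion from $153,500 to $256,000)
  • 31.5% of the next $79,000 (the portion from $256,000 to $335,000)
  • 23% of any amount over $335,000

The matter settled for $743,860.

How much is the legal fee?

First $153,500 at 44% = $67,540.00
Next $102,500 at 41% = $42,025.00
Next $79,000 at 31.5% = $24,885.00
Remaining $408,860 at 23% = $94,037.80
Fee: $67,540.00 + $42,025.00 + $24,885.00 + $94,037.80 = $228,487.80

$228,487.80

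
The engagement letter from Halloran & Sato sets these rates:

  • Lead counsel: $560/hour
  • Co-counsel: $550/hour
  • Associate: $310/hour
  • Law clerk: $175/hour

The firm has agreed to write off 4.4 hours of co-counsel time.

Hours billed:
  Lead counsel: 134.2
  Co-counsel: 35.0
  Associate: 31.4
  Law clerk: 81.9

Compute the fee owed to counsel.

Lead counsel: 134.2 × $560 = $75,152.00
Co-counsel: 35.0 × $550 = $19,250.00
Associate: 31.4 × $310 = $9,734.00
Law clerk: 81.9 × $175 = $14,332.50
Subtotal: $118,468.50
Write-off: 4.4 × $550 = $2,420.00
Total: $118,468.50 − $2,420.00 = $116,048.50

$116,048.50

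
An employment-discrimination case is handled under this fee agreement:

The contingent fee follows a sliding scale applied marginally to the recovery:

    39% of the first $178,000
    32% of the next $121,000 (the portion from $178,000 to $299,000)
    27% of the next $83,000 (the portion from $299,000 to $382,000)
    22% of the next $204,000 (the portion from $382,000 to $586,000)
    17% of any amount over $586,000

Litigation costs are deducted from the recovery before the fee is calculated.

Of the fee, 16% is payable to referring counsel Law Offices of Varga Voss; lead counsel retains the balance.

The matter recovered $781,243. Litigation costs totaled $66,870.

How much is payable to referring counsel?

Fee base (net of costs): $781,243 − $66,870 = $714,373
First $178,000 at 39% = $69,420.00
Next $121,000 at 32% = $38,720.00
Next $83,000 at 27% = $22,410.00
Next $204,000 at 22% = $44,880.00
Remaining $128,373 at 17% = $21,823.41
Fee: $69,420.00 + $38,720.00 + $22,410.00 + $44,880.00 + $21,823.41 = $197,253.41
Referral share: 16% of $197,253.41 = $31,560.55; lead counsel retains $197,253.41 − $31,560.55 = $165,692.86.

$31,560.55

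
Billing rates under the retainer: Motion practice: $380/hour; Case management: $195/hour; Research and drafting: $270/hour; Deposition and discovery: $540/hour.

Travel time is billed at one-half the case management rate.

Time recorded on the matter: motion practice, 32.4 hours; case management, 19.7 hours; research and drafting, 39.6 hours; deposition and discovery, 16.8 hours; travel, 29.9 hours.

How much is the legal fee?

$38,832.75

Motion practice: 32.4 × $380 = $12,312.00
Case management: 19.7 × $195 = $3,841.50
Research and drafting: 39.6 × $270 = $10,692.00
Deposition and discovery: 16.8 × $540 = $9,072.00
Subtotal: $12,312.00 + $3,841.50 + $10,692.00 + $9,072.00 = $35,917.50
Travel: 29.9 × ($195 ÷ 2) = 29.9 × $97.50 = $2,915.25
Total: $35,917.50 + $2,915.25 = $38,832.75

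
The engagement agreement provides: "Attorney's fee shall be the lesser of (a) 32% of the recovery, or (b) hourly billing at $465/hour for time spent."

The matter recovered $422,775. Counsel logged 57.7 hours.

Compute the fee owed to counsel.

(a) 32% of $422,775 = $135,288.00
(b) 57.7 × $465 = $26,830.50
The lesser is (b): $26,830.50.

$26,830.50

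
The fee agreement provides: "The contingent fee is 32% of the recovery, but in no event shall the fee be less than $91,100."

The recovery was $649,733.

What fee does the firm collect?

$207,914.56

32% of $649,733 = $207,914.56
That exceeds the $91,100 minimum.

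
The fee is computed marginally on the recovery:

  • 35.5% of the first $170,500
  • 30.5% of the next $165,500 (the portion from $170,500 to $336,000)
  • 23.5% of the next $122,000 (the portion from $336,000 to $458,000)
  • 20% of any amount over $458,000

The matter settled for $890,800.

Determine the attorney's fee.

First $170,500 at 35.5% = $60,527.50
Next $165,500 at 30.5% = $50,477.50
Next $122,000 at 23.5% = $28,670.00
Remaining $432,800 at 20% = $86,560.00
Fee: $60,527.50 + $50,477.50 + $28,670.00 + $86,560.00 = $226,235.00

$226,235.00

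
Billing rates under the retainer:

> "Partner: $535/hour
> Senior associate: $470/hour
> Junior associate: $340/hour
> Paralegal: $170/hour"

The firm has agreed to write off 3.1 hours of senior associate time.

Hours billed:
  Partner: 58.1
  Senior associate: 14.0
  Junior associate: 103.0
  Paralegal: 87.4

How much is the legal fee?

$86,084.50

Partner: 58.1 × $535 = $31,083.50
Senior associate: 14.0 × $470 = $6,580.00
Junior associate: 103.0 × $340 = $35,020.00
Paralegal: 87.4 × $170 = $14,858.00
Subtotal: $87,541.50
Write-off: 3.1 × $470 = $1,457.00
Total: $87,541.50 − $1,457.00 = $86,084.50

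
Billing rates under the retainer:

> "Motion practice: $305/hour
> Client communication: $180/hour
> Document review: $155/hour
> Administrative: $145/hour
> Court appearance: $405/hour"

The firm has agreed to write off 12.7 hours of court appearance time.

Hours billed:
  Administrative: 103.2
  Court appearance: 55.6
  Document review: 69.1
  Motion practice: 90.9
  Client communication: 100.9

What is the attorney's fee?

$88,935.50

Motion practice: 90.9 × $305 = $27,724.50
Client communication: 100.9 × $180 = $18,162.00
Document review: 69.1 × $155 = $10,710.50
Administrative: 103.2 × $145 = $14,964.00
Court appearance: 55.6 × $405 = $22,518.00
Subtotal: $94,079.00
Write-off: 12.7 × $405 = $5,143.50
Total: $94,079.00 − $5,143.50 = $88,935.50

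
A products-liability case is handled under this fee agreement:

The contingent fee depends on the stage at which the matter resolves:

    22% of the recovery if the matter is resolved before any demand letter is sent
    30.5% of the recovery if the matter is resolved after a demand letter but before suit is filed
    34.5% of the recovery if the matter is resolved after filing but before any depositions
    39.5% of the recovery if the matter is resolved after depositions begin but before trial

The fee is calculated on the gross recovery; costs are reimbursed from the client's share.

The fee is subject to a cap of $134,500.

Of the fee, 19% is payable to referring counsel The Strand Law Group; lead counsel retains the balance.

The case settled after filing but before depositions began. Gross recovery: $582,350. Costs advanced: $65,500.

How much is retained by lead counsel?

Fee base is the gross recovery, $582,350; costs are reimbursed separately.
The matter settled after filing but before depositions began, so the 34.5% rate applies.
$582,350 × 34.5% = $200,910.75
$200,910.75 exceeds the $134,500 cap, so the fee is capped at $134,500.00.
Referral share: 19% of $134,500.00 = $25,555.00; lead counsel retains $134,500.00 − $25,555.00 = $108,945.00.

$108,945.00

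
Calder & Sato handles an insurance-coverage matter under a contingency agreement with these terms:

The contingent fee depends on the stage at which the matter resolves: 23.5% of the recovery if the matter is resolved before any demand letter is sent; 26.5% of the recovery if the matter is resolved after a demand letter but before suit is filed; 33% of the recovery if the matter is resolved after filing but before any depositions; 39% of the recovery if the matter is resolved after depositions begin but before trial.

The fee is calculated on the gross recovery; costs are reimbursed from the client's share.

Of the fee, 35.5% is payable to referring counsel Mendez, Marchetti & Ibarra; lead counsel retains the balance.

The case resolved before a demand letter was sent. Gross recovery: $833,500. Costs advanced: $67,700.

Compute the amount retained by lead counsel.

$126,337.76

Fee base is the gross recovery, $833,500; costs are reimbursed separately.
The matter resolved before a demand letter was sent, so the 23.5% rate applies.
$833,500 × 23.5% = $195,872.50
Referral share: 35.5% of $195,872.50 = $69,534.74; lead counsel retains $195,872.50 − $69,534.74 = $126,337.76.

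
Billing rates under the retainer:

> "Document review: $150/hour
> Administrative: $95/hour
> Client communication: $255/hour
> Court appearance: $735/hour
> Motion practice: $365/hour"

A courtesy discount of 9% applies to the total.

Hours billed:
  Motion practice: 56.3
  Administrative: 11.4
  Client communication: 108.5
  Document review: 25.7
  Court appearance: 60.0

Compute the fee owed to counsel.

Document review: 25.7 × $150 = $3,855.00
Administrative: 11.4 × $95 = $1,083.00
Client communication: 108.5 × $255 = $27,667.50
Court appearance: 60.0 × $735 = $44,100.00
Motion practice: 56.3 × $365 = $20,549.50
Subtotal: $97,255.00
Less 9% discount: −$8,752.95
Total: $97,255.00 − $8,752.95 = $88,502.05

$88,502.05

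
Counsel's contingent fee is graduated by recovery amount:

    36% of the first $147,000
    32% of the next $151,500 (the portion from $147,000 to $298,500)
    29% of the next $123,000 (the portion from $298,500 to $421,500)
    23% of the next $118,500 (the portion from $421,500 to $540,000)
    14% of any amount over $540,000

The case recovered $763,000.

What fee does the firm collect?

$195,545.00

First $147,000 at 36% = $52,920.00
Next $151,500 at 32% = $48,480.00
Next $123,000 at 29% = $35,670.00
Next $118,500 at 23% = $27,255.00
Remaining $223,000 at 14% = $31,220.00
Fee: $52,920.00 + $48,480.00 + $35,670.00 + $27,255.00 + $31,220.00 = $195,545.00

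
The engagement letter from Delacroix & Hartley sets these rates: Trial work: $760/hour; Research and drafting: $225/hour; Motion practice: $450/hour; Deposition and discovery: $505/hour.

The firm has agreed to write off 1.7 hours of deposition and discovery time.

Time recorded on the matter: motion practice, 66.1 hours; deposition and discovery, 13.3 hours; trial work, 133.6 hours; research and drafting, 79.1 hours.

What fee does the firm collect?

$154,936.50

Trial work: 133.6 × $760 = $101,536.00
Research and drafting: 79.1 × $225 = $17,797.50
Motion practice: 66.1 × $450 = $29,745.00
Deposition and discovery: 13.3 × $505 = $6,716.50
Subtotal: $155,795.00
Write-off: 1.7 × $505 = $858.50
Total: $155,795.00 − $858.50 = $154,936.50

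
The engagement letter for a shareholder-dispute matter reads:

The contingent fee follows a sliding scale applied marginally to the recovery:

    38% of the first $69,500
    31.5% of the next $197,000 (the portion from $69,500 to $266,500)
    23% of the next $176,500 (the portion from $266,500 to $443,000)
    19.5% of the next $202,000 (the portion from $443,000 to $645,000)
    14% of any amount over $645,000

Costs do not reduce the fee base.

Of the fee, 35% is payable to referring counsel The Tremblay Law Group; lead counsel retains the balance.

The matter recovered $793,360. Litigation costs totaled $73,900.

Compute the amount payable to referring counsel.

$66,227.14

Fee base is the gross recovery, $793,360; costs are reimbursed separately.
First $69,500 at 38% = $26,410.00
Next $197,000 at 31.5% = $62,055.00
Next $176,500 at 23% = $40,595.00
Next $202,000 at 19.5% = $39,390.00
Remaining $148,360 at 14% = $20,770.40
Fee: $26,410.00 + $62,055.00 + $40,595.00 + $39,390.00 + $20,770.40 = $189,220.40
Referral share: 35% of $189,220.40 = $66,227.14; lead counsel retains $189,220.40 − $66,227.14 = $122,993.26.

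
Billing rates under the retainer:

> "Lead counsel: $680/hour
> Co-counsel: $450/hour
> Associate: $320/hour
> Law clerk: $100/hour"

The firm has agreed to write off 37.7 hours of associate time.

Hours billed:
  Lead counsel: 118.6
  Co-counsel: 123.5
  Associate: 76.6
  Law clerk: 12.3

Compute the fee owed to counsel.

Lead counsel: 118.6 × $680 = $80,648.00
Co-counsel: 123.5 × $450 = $55,575.00
Associate: 76.6 × $320 = $24,512.00
Law clerk: 12.3 × $100 = $1,230.00
Subtotal: $161,965.00
Write-off: 37.7 × $320 = $12,064.00
Total: $161,965.00 − $12,064.00 = $149,901.00

$149,901.00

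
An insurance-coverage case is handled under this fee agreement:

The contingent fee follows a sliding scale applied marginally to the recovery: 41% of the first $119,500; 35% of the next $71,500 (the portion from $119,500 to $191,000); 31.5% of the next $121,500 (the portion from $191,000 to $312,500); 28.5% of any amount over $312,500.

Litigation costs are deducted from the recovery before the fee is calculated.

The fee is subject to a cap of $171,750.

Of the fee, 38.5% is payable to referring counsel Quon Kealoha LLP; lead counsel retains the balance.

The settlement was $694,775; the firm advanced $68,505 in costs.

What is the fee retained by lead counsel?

Fee base (net of costs): $694,775 − $68,505 = $626,270
First $119,500 at 41% = $48,995.00
Next $71,500 at 35% = $25,025.00
Next $121,500 at 31.5% = $38,272.50
Remaining $313,770 at 28.5% = $89,424.45
Fee: $48,995.00 + $25,025.00 + $38,272.50 + $89,424.45 = $201,716.95
$201,716.95 exceeds the $171,750 cap, so the fee is capped at $171,750.00.
Referral share: 38.5% of $171,750.00 = $66,123.75; lead counsel retains $171,750.00 − $66,123.75 = $105,626.25.

$105,626.25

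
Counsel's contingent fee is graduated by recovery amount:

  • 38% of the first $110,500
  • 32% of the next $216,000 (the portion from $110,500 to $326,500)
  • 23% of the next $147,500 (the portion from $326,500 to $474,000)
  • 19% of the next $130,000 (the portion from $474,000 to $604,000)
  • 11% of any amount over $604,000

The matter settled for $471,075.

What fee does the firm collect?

First $110,500 at 38% = $41,990.00
Next $216,000 at 32% = $69,120.00
Remaining $144,575 at 23% = $33,252.25
Fee: $41,990.00 + $69,120.00 + $33,252.25 = $144,362.25

$144,362.25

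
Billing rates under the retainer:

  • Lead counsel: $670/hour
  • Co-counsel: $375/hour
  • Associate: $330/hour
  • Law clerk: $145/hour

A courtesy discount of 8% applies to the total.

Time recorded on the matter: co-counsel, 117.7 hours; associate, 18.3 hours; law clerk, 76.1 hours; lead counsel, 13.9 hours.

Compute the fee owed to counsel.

Lead counsel: 13.9 × $670 = $9,313.00
Co-counsel: 117.7 × $375 = $44,137.50
Associate: 18.3 × $330 = $6,039.00
Law clerk: 76.1 × $145 = $11,034.50
Subtotal: $70,524.00
Less 8% discount: −$5,641.92
Total: $70,524.00 − $5,641.92 = $64,882.08

$64,882.08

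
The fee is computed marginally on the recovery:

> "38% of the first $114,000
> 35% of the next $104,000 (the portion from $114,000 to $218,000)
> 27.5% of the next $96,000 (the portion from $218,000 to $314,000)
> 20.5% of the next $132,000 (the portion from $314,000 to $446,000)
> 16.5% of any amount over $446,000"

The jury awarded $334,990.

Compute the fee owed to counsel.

$110,422.95

First $114,000 at 38% = $43,320.00
Next $104,000 at 35% = $36,400.00
Next $96,000 at 27.5% = $26,400.00
Remaining $20,990 at 20.5% = $4,302.95
Fee: $43,320.00 + $36,400.00 + $26,400.00 + $4,302.95 = $110,422.95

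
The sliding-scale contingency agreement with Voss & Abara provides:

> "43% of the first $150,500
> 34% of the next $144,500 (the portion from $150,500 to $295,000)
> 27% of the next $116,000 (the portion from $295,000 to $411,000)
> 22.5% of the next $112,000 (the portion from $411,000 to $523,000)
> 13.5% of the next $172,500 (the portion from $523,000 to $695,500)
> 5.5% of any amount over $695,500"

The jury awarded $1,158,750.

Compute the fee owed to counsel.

$219,131.25

First $150,500 at 43% = $64,715.00
Next $144,500 at 34% = $49,130.00
Next $116,000 at 27% = $31,320.00
Next $112,000 at 22.5% = $25,200.00
Next $172,500 at 13.5% = $23,287.50
Remaining $463,250 at 5.5% = $25,478.75
Fee: $64,715.00 + $49,130.00 + $31,320.00 + $25,200.00 + $23,287.50 + $25,478.75 = $219,131.25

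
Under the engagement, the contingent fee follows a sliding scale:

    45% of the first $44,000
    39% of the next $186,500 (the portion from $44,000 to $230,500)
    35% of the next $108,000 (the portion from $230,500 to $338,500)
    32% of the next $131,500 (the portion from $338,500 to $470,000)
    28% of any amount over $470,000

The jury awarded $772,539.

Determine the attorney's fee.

First $44,000 at 45% = $19,800.00
Next $186,500 at 39% = $72,735.00
Next $108,000 at 35% = $37,800.00
Next $131,500 at 32% = $42,080.00
Remaining $302,539 at 28% = $84,710.92
Fee: $19,800.00 + $72,735.00 + $37,800.00 + $42,080.00 + $84,710.92 = $257,125.92

$257,125.92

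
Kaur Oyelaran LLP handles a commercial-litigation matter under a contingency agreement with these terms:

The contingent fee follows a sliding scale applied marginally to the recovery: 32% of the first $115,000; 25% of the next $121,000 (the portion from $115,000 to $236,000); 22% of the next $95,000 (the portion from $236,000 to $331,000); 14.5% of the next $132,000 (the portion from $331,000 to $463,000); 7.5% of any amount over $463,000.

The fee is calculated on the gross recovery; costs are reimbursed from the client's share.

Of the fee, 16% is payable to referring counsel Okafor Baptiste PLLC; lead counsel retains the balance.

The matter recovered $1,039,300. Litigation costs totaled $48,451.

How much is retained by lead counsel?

Fee base is the gross recovery, $1,039,300; costs are reimbursed separately.
First $115,000 at 32% = $36,800.00
Next $121,000 at 25% = $30,250.00
Next $95,000 at 22% = $20,900.00
Next $132,000 at 14.5% = $19,140.00
Remaining $576,300 at 7.5% = $43,222.50
Fee: $36,800.00 + $30,250.00 + $20,900.00 + $19,140.00 + $43,222.50 = $150,312.50
Referral share: 16% of $150,312.50 = $24,050.00; lead counsel retains $150,312.50 − $24,050.00 = $126,262.50.

$126,262.50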